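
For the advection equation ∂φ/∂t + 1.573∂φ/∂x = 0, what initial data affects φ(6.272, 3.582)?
A single point: x = 0.637514. The characteristic through (6.272, 3.582) is x - 1.573t = const, so x = 6.272 - 1.573·3.582 = 0.637514.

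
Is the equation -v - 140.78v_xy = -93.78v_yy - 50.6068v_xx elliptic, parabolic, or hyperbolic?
Rewriting in standard form: 50.6068v_xx - 140.78v_xy + 93.78v_yy - v = 0. Computing B² - 4AC with A = 50.6068, B = -140.78, C = 93.78: discriminant = 835.385584 (positive). Answer: hyperbolic.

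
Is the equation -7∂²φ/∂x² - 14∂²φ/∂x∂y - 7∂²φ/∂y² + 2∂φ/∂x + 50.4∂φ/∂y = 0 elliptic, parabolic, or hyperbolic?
Computing B² - 4AC with A = -7, B = -14, C = -7: discriminant = 0 (zero). Answer: parabolic.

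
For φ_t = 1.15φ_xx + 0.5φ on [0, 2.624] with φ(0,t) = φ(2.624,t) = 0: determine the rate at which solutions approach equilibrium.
Eigenvalues: λₙ = 1.15n²π²/2.624² - 0.5.
First three modes:
  n=1: λ₁ = 1.15π²/2.624² - 0.5 ≈ 1.148
  n=2: λ₂ = 4.6π²/2.624² - 0.5 ≈ 6.094
  n=3: λ₃ = 10.35π²/2.624² - 0.5 ≈ 14.336
Since 1.15π²/2.624² ≈ 1.648 > 0.5, all λₙ > 0.
The n=1 mode decays slowest → dominates as t → ∞.
Asymptotic: φ ~ c₁ sin(πx/2.624) e^{-λ₁t} with decay rate λ₁ ≈ 1.148.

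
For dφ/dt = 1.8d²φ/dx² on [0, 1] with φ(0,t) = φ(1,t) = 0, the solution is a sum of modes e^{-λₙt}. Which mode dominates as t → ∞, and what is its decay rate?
Eigenvalues: λₙ = 1.8n²π².
First three modes:
  n=1: λ₁ = 1.8π² ≈ 17.765
  n=2: λ₂ = 7.2π² ≈ 71.061 (4× faster decay)
  n=3: λ₃ = 16.2π² ≈ 159.888 (9× faster decay)
As t → ∞, higher modes decay exponentially faster. The n=1 mode dominates: φ ~ c₁ sin(πx) e^{-λ₁t}.
Decay rate: λ₁ = 1.8π² ≈ 17.765.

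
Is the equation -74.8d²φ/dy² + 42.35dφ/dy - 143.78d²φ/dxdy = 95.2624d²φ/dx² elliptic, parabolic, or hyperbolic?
Rewriting in standard form: -95.2624d²φ/dx² - 143.78d²φ/dxdy - 74.8d²φ/dy² + 42.35dφ/dy = 0. Computing B² - 4AC with A = -95.2624, B = -143.78, C = -74.8: discriminant = -7829.82168 (negative). Answer: elliptic.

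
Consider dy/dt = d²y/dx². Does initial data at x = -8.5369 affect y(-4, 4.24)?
Yes, for any finite x. The heat equation has infinite propagation speed, so all initial data affects all points at any t > 0.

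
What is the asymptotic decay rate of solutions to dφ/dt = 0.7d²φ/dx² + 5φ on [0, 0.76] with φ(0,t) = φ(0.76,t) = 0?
Eigenvalues: λₙ = 0.7n²π²/0.76² - 5.
First three modes:
  n=1: λ₁ = 0.7π²/0.76² - 5 ≈ 6.961
  n=2: λ₂ = 2.8π²/0.76² - 5 ≈ 42.844
  n=3: λ₃ = 6.3π²/0.76² - 5 ≈ 102.65
Since 0.7π²/0.76² ≈ 11.961 > 5, all λₙ > 0.
The n=1 mode decays slowest → dominates as t → ∞.
Asymptotic: φ ~ c₁ sin(πx/0.76) e^{-λ₁t} with decay rate λ₁ ≈ 6.961.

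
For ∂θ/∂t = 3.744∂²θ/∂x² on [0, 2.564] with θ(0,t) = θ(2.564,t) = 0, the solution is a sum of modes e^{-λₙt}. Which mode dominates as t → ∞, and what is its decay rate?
Eigenvalues: λₙ = 3.744n²π²/2.564².
First three modes:
  n=1: λ₁ = 3.744π²/2.564² ≈ 5.621
  n=2: λ₂ = 14.976π²/2.564² ≈ 22.483 (4× faster decay)
  n=3: λ₃ = 33.696π²/2.564² ≈ 50.587 (9× faster decay)
As t → ∞, higher modes decay exponentially faster. The n=1 mode dominates: θ ~ c₁ sin(πx/2.564) e^{-λ₁t}.
Decay rate: λ₁ = 3.744π²/2.564² ≈ 5.621.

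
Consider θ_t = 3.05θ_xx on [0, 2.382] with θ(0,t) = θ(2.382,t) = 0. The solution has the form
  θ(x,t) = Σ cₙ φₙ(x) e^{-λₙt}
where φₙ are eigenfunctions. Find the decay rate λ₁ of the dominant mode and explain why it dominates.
Eigenvalues: λₙ = 3.05n²π²/2.382².
First three modes:
  n=1: λ₁ = 3.05π²/2.382² ≈ 5.305
  n=2: λ₂ = 12.2π²/2.382² ≈ 21.221 (4× faster decay)
  n=3: λ₃ = 27.45π²/2.382² ≈ 47.748 (9× faster decay)
As t → ∞, higher modes decay exponentially faster. The n=1 mode dominates: θ ~ c₁ sin(πx/2.382) e^{-λ₁t}.
Decay rate: λ₁ = 3.05π²/2.382² ≈ 5.305.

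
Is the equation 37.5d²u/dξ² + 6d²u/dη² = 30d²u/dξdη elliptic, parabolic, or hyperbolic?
Rewriting in standard form: 37.5d²u/dξ² - 30d²u/dξdη + 6d²u/dη² = 0. Computing B² - 4AC with A = 37.5, B = -30, C = 6: discriminant = 0 (zero). Answer: parabolic.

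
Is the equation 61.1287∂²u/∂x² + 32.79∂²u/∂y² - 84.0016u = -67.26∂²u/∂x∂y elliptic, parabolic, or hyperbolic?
Rewriting in standard form: 61.1287∂²u/∂x² + 67.26∂²u/∂x∂y + 32.79∂²u/∂y² - 84.0016u = 0. Computing B² - 4AC with A = 61.1287, B = 67.26, C = 32.79: discriminant = -3493.732692 (negative). Answer: elliptic.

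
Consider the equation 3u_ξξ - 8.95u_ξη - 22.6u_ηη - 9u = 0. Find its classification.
Hyperbolic. (A = 3, B = -8.95, C = -22.6 gives B² - 4AC = 351.3025.)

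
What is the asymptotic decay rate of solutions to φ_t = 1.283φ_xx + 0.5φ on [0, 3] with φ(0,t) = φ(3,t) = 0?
Eigenvalues: λₙ = 1.283n²π²/3² - 0.5.
First three modes:
  n=1: λ₁ = 1.283π²/3² - 0.5 ≈ 0.907
  n=2: λ₂ = 5.132π²/3² - 0.5 ≈ 5.128
  n=3: λ₃ = 11.547π²/3² - 0.5 ≈ 12.163
Since 1.283π²/3² ≈ 1.407 > 0.5, all λₙ > 0.
The n=1 mode decays slowest → dominates as t → ∞.
Asymptotic: φ ~ c₁ sin(πx/3) e^{-λ₁t} with decay rate λ₁ ≈ 0.907.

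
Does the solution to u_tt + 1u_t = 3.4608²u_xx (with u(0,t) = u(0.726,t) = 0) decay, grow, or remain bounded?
u → 0. Damping (γ=1) dissipates energy; oscillations decay exponentially.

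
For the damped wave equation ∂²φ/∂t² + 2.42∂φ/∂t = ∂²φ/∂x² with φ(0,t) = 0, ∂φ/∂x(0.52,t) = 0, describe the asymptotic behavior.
φ → 0. Damping (γ=2.42) dissipates energy; oscillations decay exponentially.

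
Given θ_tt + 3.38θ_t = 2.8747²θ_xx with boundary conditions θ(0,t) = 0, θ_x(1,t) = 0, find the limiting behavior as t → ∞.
θ → 0. Damping (γ=3.38) dissipates energy; oscillations decay exponentially.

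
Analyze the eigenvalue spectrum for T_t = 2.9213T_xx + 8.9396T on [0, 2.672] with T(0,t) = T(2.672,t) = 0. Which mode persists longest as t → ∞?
Eigenvalues: λₙ = 2.9213n²π²/2.672² - 8.9396.
First three modes:
  n=1: λ₁ = 2.9213π²/2.672² - 8.9396 ≈ -4.901
  n=2: λ₂ = 11.6852π²/2.672² - 8.9396 ≈ 7.214
  n=3: λ₃ = 26.2917π²/2.672² - 8.9396 ≈ 27.405
Since 2.9213π²/2.672² ≈ 4.038 < 8.9396, λ₁ < 0.
The n=1 mode grows fastest (−λₙ is largest for n=1) → dominates.
Asymptotic: T ~ c₁ sin(πx/2.672) e^{4.901t} (exponential growth at rate −λ₁ ≈ 4.901).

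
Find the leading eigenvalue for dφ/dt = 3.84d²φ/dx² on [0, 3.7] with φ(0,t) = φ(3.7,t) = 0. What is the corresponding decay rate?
Eigenvalues: λₙ = 3.84n²π²/3.7².
First three modes:
  n=1: λ₁ = 3.84π²/3.7² ≈ 2.768
  n=2: λ₂ = 15.36π²/3.7² ≈ 11.074 (4× faster decay)
  n=3: λ₃ = 34.56π²/3.7² ≈ 24.916 (9× faster decay)
As t → ∞, higher modes decay exponentially faster. The n=1 mode dominates: φ ~ c₁ sin(πx/3.7) e^{-λ₁t}.
Decay rate: λ₁ = 3.84π²/3.7² ≈ 2.768.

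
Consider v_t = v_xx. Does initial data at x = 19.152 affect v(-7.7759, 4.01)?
Yes, for any finite x. The heat equation has infinite propagation speed, so all initial data affects all points at any t > 0.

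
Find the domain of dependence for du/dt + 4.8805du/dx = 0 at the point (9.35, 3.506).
A single point: x = -7.761033. The characteristic through (9.35, 3.506) is x - 4.8805t = const, so x = 9.35 - 4.8805·3.506 = -7.761033.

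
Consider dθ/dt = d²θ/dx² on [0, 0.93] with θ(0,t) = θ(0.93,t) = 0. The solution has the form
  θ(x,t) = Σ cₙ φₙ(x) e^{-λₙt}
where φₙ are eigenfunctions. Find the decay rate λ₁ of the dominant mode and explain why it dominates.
Eigenvalues: λₙ = n²π²/0.93².
First three modes:
  n=1: λ₁ = π²/0.93² ≈ 11.411
  n=2: λ₂ = 4π²/0.93² ≈ 45.645 (4× faster decay)
  n=3: λ₃ = 9π²/0.93² ≈ 102.701 (9× faster decay)
As t → ∞, higher modes decay exponentially faster. The n=1 mode dominates: θ ~ c₁ sin(πx/0.93) e^{-λ₁t}.
Decay rate: λ₁ = π²/0.93² ≈ 11.411.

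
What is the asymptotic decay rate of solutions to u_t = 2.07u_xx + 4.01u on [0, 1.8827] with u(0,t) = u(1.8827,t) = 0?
Eigenvalues: λₙ = 2.07n²π²/1.8827² - 4.01.
First three modes:
  n=1: λ₁ = 2.07π²/1.8827² - 4.01 ≈ 1.754
  n=2: λ₂ = 8.28π²/1.8827² - 4.01 ≈ 19.045
  n=3: λ₃ = 18.63π²/1.8827² - 4.01 ≈ 47.864
Since 2.07π²/1.8827² ≈ 5.764 > 4.01, all λₙ > 0.
The n=1 mode decays slowest → dominates as t → ∞.
Asymptotic: u ~ c₁ sin(πx/1.8827) e^{-λ₁t} with decay rate λ₁ ≈ 1.754.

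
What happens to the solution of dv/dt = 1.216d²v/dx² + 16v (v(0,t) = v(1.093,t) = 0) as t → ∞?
v grows unboundedly. Reaction dominates diffusion (r=16 > κπ²/L²≈10.05); solution grows exponentially.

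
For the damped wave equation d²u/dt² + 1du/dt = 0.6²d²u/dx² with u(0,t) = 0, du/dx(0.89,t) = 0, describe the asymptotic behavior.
u → 0. Damping (γ=1) dissipates energy; oscillations decay exponentially.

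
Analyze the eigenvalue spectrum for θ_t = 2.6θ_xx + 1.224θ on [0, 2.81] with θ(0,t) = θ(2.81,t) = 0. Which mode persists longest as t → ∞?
Eigenvalues: λₙ = 2.6n²π²/2.81² - 1.224.
First three modes:
  n=1: λ₁ = 2.6π²/2.81² - 1.224 ≈ 2.026
  n=2: λ₂ = 10.4π²/2.81² - 1.224 ≈ 11.775
  n=3: λ₃ = 23.4π²/2.81² - 1.224 ≈ 28.024
Since 2.6π²/2.81² ≈ 3.25 > 1.224, all λₙ > 0.
The n=1 mode decays slowest → dominates as t → ∞.
Asymptotic: θ ~ c₁ sin(πx/2.81) e^{-λ₁t} with decay rate λ₁ ≈ 2.026.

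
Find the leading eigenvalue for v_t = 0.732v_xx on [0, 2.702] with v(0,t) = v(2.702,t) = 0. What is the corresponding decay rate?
Eigenvalues: λₙ = 0.732n²π²/2.702².
First three modes:
  n=1: λ₁ = 0.732π²/2.702² ≈ 0.99
  n=2: λ₂ = 2.928π²/2.702² ≈ 3.958 (4× faster decay)
  n=3: λ₃ = 6.588π²/2.702² ≈ 8.906 (9× faster decay)
As t → ∞, higher modes decay exponentially faster. The n=1 mode dominates: v ~ c₁ sin(πx/2.702) e^{-λ₁t}.
Decay rate: λ₁ = 0.732π²/2.702² ≈ 0.99.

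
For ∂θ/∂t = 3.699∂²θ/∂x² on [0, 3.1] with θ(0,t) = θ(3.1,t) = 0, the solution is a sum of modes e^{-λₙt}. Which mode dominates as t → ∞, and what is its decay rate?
Eigenvalues: λₙ = 3.699n²π²/3.1².
First three modes:
  n=1: λ₁ = 3.699π²/3.1² ≈ 3.799
  n=2: λ₂ = 14.796π²/3.1² ≈ 15.196 (4× faster decay)
  n=3: λ₃ = 33.291π²/3.1² ≈ 34.19 (9× faster decay)
As t → ∞, higher modes decay exponentially faster. The n=1 mode dominates: θ ~ c₁ sin(πx/3.1) e^{-λ₁t}.
Decay rate: λ₁ = 3.699π²/3.1² ≈ 3.799.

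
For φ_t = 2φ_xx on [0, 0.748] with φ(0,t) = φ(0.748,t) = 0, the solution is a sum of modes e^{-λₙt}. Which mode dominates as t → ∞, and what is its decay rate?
Eigenvalues: λₙ = 2n²π²/0.748².
First three modes:
  n=1: λ₁ = 2π²/0.748² ≈ 35.28
  n=2: λ₂ = 8π²/0.748² ≈ 141.119 (4× faster decay)
  n=3: λ₃ = 18π²/0.748² ≈ 317.519 (9× faster decay)
As t → ∞, higher modes decay exponentially faster. The n=1 mode dominates: φ ~ c₁ sin(πx/0.748) e^{-λ₁t}.
Decay rate: λ₁ = 2π²/0.748² ≈ 35.28.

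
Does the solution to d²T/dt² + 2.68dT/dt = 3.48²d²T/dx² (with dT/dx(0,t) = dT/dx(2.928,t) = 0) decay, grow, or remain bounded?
T → constant (steady state). Damping (γ=2.68) dissipates the nonconstant modes; with Neumann BCs the spatial average obeys M''+γM'=0 and tends to a finite limit.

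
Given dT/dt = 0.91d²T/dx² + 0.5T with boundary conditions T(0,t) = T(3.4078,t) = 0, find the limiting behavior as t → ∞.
T → 0. Diffusion dominates reaction (r=0.5 < κπ²/L²≈0.77); solution decays.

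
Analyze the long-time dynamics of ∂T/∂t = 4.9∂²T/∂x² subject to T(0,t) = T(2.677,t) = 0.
Long-time behavior: T → 0. Heat diffuses out through both boundaries.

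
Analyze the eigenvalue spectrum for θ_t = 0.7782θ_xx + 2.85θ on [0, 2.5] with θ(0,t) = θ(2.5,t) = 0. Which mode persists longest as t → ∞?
Eigenvalues: λₙ = 0.7782n²π²/2.5² - 2.85.
First three modes:
  n=1: λ₁ = 0.7782π²/2.5² - 2.85 ≈ -1.621
  n=2: λ₂ = 3.1128π²/2.5² - 2.85 ≈ 2.066
  n=3: λ₃ = 7.0038π²/2.5² - 2.85 ≈ 8.21
Since 0.7782π²/2.5² ≈ 1.229 < 2.85, λ₁ < 0.
The n=1 mode grows fastest (−λₙ is largest for n=1) → dominates.
Asymptotic: θ ~ c₁ sin(πx/2.5) e^{1.621t} (exponential growth at rate −λ₁ ≈ 1.621).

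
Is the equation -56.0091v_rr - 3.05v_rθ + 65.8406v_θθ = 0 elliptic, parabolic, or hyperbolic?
Computing B² - 4AC with A = -56.0091, B = -3.05, C = 65.8406: discriminant = 14759.99349784 (positive). Answer: hyperbolic.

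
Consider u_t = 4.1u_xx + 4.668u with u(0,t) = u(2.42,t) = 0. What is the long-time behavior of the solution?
As t → ∞, u → 0. Diffusion dominates reaction (r=4.668 < κπ²/L²≈6.91); solution decays.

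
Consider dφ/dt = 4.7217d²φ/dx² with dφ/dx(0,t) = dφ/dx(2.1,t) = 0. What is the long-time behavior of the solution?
As t → ∞, φ → constant (steady state). Heat is conserved (no flux at boundaries); solution approaches the spatial average.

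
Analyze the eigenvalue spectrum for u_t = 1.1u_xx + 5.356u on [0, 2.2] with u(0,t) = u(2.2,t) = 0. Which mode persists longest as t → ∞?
Eigenvalues: λₙ = 1.1n²π²/2.2² - 5.356.
First three modes:
  n=1: λ₁ = 1.1π²/2.2² - 5.356 ≈ -3.113
  n=2: λ₂ = 4.4π²/2.2² - 5.356 ≈ 3.616
  n=3: λ₃ = 9.9π²/2.2² - 5.356 ≈ 14.832
Since 1.1π²/2.2² ≈ 2.243 < 5.356, λ₁ < 0.
The n=1 mode grows fastest (−λₙ is largest for n=1) → dominates.
Asymptotic: u ~ c₁ sin(πx/2.2) e^{3.113t} (exponential growth at rate −λ₁ ≈ 3.113).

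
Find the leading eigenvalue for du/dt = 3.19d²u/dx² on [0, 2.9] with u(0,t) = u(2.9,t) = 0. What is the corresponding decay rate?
Eigenvalues: λₙ = 3.19n²π²/2.9².
First three modes:
  n=1: λ₁ = 3.19π²/2.9² ≈ 3.744
  n=2: λ₂ = 12.76π²/2.9² ≈ 14.975 (4× faster decay)
  n=3: λ₃ = 28.71π²/2.9² ≈ 33.693 (9× faster decay)
As t → ∞, higher modes decay exponentially faster. The n=1 mode dominates: u ~ c₁ sin(πx/2.9) e^{-λ₁t}.
Decay rate: λ₁ = 3.19π²/2.9² ≈ 3.744.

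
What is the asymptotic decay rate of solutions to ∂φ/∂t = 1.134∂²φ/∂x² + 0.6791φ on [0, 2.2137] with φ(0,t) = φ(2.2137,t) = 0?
Eigenvalues: λₙ = 1.134n²π²/2.2137² - 0.6791.
First three modes:
  n=1: λ₁ = 1.134π²/2.2137² - 0.6791 ≈ 1.605
  n=2: λ₂ = 4.536π²/2.2137² - 0.6791 ≈ 8.456
  n=3: λ₃ = 10.206π²/2.2137² - 0.6791 ≈ 19.876
Since 1.134π²/2.2137² ≈ 2.284 > 0.6791, all λₙ > 0.
The n=1 mode decays slowest → dominates as t → ∞.
Asymptotic: φ ~ c₁ sin(πx/2.2137) e^{-λ₁t} with decay rate λ₁ ≈ 1.605.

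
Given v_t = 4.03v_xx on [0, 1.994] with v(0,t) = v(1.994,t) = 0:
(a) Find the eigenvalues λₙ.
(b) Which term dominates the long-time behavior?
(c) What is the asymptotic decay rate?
Eigenvalues: λₙ = 4.03n²π²/1.994².
First three modes:
  n=1: λ₁ = 4.03π²/1.994² ≈ 10.004
  n=2: λ₂ = 16.12π²/1.994² ≈ 40.014 (4× faster decay)
  n=3: λ₃ = 36.27π²/1.994² ≈ 90.032 (9× faster decay)
As t → ∞, higher modes decay exponentially faster. The n=1 mode dominates: v ~ c₁ sin(πx/1.994) e^{-λ₁t}.
Decay rate: λ₁ = 4.03π²/1.994² ≈ 10.004.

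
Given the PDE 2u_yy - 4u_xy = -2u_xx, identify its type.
Rewriting in standard form: 2u_xx - 4u_xy + 2u_yy = 0. The second-order coefficients are A = 2, B = -4, C = 2. Since B² - 4AC = 0 = 0, this is a parabolic PDE.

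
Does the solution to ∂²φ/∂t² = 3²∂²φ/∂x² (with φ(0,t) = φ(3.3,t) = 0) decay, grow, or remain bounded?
φ oscillates (no decay). Energy is conserved; the solution oscillates indefinitely as standing waves.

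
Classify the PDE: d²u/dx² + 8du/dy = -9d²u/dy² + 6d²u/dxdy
Rewriting in standard form: d²u/dx² - 6d²u/dxdy + 9d²u/dy² + 8du/dy = 0. A = 1, B = -6, C = 9. Discriminant B² - 4AC = 0. Since 0 = 0, parabolic.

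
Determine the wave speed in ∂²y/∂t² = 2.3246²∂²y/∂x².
Speed = 2.3246. Information travels along characteristics x = x₀ ± 2.3246t.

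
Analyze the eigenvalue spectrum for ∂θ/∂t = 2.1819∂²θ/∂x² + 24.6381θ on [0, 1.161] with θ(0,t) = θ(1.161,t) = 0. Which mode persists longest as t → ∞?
Eigenvalues: λₙ = 2.1819n²π²/1.161² - 24.6381.
First three modes:
  n=1: λ₁ = 2.1819π²/1.161² - 24.6381 ≈ -8.662
  n=2: λ₂ = 8.7276π²/1.161² - 24.6381 ≈ 39.266
  n=3: λ₃ = 19.6371π²/1.161² - 24.6381 ≈ 119.147
Since 2.1819π²/1.161² ≈ 15.976 < 24.6381, λ₁ < 0.
The n=1 mode grows fastest (−λₙ is largest for n=1) → dominates.
Asymptotic: θ ~ c₁ sin(πx/1.161) e^{8.662t} (exponential growth at rate −λ₁ ≈ 8.662).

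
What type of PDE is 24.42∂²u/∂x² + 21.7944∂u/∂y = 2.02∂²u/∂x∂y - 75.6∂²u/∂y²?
Rewriting in standard form: 24.42∂²u/∂x² - 2.02∂²u/∂x∂y + 75.6∂²u/∂y² + 21.7944∂u/∂y = 0. With A = 24.42, B = -2.02, C = 75.6, the discriminant is -7380.5276. This is an elliptic PDE.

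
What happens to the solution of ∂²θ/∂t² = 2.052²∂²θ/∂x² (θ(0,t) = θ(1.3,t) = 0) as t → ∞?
θ oscillates (no decay). Energy is conserved; the solution oscillates indefinitely as standing waves.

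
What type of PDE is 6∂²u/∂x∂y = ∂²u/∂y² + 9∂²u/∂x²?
Rewriting in standard form: -9∂²u/∂x² + 6∂²u/∂x∂y - ∂²u/∂y² = 0. With A = -9, B = 6, C = -1, the discriminant is 0. This is a parabolic PDE.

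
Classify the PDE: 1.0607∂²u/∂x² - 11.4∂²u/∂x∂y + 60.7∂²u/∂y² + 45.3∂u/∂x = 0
A = 1.0607, B = -11.4, C = 60.7. Discriminant B² - 4AC = -127.57796. Since -127.57796 < 0, elliptic.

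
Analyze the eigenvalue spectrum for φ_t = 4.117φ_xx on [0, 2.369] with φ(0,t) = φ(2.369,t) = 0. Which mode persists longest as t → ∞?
Eigenvalues: λₙ = 4.117n²π²/2.369².
First three modes:
  n=1: λ₁ = 4.117π²/2.369² ≈ 7.24
  n=2: λ₂ = 16.468π²/2.369² ≈ 28.961 (4× faster decay)
  n=3: λ₃ = 37.053π²/2.369² ≈ 65.162 (9× faster decay)
As t → ∞, higher modes decay exponentially faster. The n=1 mode dominates: φ ~ c₁ sin(πx/2.369) e^{-λ₁t}.
Decay rate: λ₁ = 4.117π²/2.369² ≈ 7.24.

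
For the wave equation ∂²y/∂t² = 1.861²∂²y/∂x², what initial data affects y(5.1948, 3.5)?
Domain of dependence: [-1.3187, 11.7083]. Signals travel at speed 1.861, so data within |x - 5.1948| ≤ 1.861·3.5 = 6.5135 can reach the point.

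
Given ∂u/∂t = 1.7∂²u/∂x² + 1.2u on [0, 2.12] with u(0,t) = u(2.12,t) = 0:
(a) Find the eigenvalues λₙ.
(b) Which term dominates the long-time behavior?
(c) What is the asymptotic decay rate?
Eigenvalues: λₙ = 1.7n²π²/2.12² - 1.2.
First three modes:
  n=1: λ₁ = 1.7π²/2.12² - 1.2 ≈ 2.533
  n=2: λ₂ = 6.8π²/2.12² - 1.2 ≈ 13.733
  n=3: λ₃ = 15.3π²/2.12² - 1.2 ≈ 32.398
Since 1.7π²/2.12² ≈ 3.733 > 1.2, all λₙ > 0.
The n=1 mode decays slowest → dominates as t → ∞.
Asymptotic: u ~ c₁ sin(πx/2.12) e^{-λ₁t} with decay rate λ₁ ≈ 2.533.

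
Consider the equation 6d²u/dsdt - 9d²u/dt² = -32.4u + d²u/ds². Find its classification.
Rewriting in standard form: -d²u/ds² + 6d²u/dsdt - 9d²u/dt² + 32.4u = 0. Parabolic. (A = -1, B = 6, C = -9 gives B² - 4AC = 0.)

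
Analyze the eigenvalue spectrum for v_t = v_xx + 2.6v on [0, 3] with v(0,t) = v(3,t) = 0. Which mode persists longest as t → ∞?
Eigenvalues: λₙ = n²π²/3² - 2.6.
First three modes:
  n=1: λ₁ = π²/3² - 2.6 ≈ -1.503
  n=2: λ₂ = 4π²/3² - 2.6 ≈ 1.786
  n=3: λ₃ = 9π²/3² - 2.6 ≈ 7.27
Since π²/3² ≈ 1.097 < 2.6, λ₁ < 0.
The n=1 mode grows fastest (−λₙ is largest for n=1) → dominates.
Asymptotic: v ~ c₁ sin(πx/3) e^{1.503t} (exponential growth at rate −λ₁ ≈ 1.503).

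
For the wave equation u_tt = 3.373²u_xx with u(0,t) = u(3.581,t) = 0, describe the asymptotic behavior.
u oscillates (no decay). Energy is conserved; the solution oscillates indefinitely as standing waves.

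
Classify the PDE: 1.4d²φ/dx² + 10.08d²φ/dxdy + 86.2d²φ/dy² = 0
A = 1.4, B = 10.08, C = 86.2. Discriminant B² - 4AC = -381.1136. Since -381.1136 < 0, elliptic.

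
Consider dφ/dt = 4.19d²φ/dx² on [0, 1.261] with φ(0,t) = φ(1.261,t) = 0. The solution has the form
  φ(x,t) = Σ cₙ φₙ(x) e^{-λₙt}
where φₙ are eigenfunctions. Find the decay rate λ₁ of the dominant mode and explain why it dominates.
Eigenvalues: λₙ = 4.19n²π²/1.261².
First three modes:
  n=1: λ₁ = 4.19π²/1.261² ≈ 26.007
  n=2: λ₂ = 16.76π²/1.261² ≈ 104.026 (4× faster decay)
  n=3: λ₃ = 37.71π²/1.261² ≈ 234.059 (9× faster decay)
As t → ∞, higher modes decay exponentially faster. The n=1 mode dominates: φ ~ c₁ sin(πx/1.261) e^{-λ₁t}.
Decay rate: λ₁ = 4.19π²/1.261² ≈ 26.007.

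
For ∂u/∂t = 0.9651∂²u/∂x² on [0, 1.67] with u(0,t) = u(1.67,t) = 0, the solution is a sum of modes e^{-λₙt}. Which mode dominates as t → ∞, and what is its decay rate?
Eigenvalues: λₙ = 0.9651n²π²/1.67².
First three modes:
  n=1: λ₁ = 0.9651π²/1.67² ≈ 3.415
  n=2: λ₂ = 3.8604π²/1.67² ≈ 13.662 (4× faster decay)
  n=3: λ₃ = 8.6859π²/1.67² ≈ 30.738 (9× faster decay)
As t → ∞, higher modes decay exponentially faster. The n=1 mode dominates: u ~ c₁ sin(πx/1.67) e^{-λ₁t}.
Decay rate: λ₁ = 0.9651π²/1.67² ≈ 3.415.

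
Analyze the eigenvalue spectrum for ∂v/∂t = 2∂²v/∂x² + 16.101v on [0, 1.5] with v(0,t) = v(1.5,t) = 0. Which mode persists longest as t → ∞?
Eigenvalues: λₙ = 2n²π²/1.5² - 16.101.
First three modes:
  n=1: λ₁ = 2π²/1.5² - 16.101 ≈ -7.328
  n=2: λ₂ = 8π²/1.5² - 16.101 ≈ 18.991
  n=3: λ₃ = 18π²/1.5² - 16.101 ≈ 62.856
Since 2π²/1.5² ≈ 8.773 < 16.101, λ₁ < 0.
The n=1 mode grows fastest (−λₙ is largest for n=1) → dominates.
Asymptotic: v ~ c₁ sin(πx/1.5) e^{7.328t} (exponential growth at rate −λ₁ ≈ 7.328).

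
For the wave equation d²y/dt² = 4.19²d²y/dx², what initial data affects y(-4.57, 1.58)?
Domain of dependence: [-11.1902, 2.0502]. Signals travel at speed 4.19, so data within |x - -4.57| ≤ 4.19·1.58 = 6.6202 can reach the point.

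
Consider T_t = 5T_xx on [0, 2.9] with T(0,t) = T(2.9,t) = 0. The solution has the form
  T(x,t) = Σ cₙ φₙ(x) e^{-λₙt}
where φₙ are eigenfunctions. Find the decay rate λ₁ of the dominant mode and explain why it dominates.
Eigenvalues: λₙ = 5n²π²/2.9².
First three modes:
  n=1: λ₁ = 5π²/2.9² ≈ 5.868
  n=2: λ₂ = 20π²/2.9² ≈ 23.471 (4× faster decay)
  n=3: λ₃ = 45π²/2.9² ≈ 52.81 (9× faster decay)
As t → ∞, higher modes decay exponentially faster. The n=1 mode dominates: T ~ c₁ sin(πx/2.9) e^{-λ₁t}.
Decay rate: λ₁ = 5π²/2.9² ≈ 5.868.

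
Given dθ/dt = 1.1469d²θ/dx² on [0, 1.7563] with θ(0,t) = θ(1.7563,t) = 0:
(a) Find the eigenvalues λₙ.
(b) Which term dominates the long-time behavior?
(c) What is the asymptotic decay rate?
Eigenvalues: λₙ = 1.1469n²π²/1.7563².
First three modes:
  n=1: λ₁ = 1.1469π²/1.7563² ≈ 3.67
  n=2: λ₂ = 4.5876π²/1.7563² ≈ 14.679 (4× faster decay)
  n=3: λ₃ = 10.3221π²/1.7563² ≈ 33.027 (9× faster decay)
As t → ∞, higher modes decay exponentially faster. The n=1 mode dominates: θ ~ c₁ sin(πx/1.7563) e^{-λ₁t}.
Decay rate: λ₁ = 1.1469π²/1.7563² ≈ 3.67.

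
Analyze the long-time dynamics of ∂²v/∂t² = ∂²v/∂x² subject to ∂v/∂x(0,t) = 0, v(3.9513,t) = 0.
Long-time behavior: v oscillates (no decay). Energy is conserved; the solution oscillates indefinitely as standing waves.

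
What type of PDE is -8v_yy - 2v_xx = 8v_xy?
Rewriting in standard form: -2v_xx - 8v_xy - 8v_yy = 0. With A = -2, B = -8, C = -8, the discriminant is 0. This is a parabolic PDE.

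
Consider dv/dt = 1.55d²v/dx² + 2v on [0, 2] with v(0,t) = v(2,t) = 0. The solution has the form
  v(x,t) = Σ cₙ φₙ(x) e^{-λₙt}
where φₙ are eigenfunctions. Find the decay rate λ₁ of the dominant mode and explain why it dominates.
Eigenvalues: λₙ = 1.55n²π²/2² - 2.
First three modes:
  n=1: λ₁ = 1.55π²/2² - 2 ≈ 1.824
  n=2: λ₂ = 6.2π²/2² - 2 ≈ 13.298
  n=3: λ₃ = 13.95π²/2² - 2 ≈ 32.42
Since 1.55π²/2² ≈ 3.824 > 2, all λₙ > 0.
The n=1 mode decays slowest → dominates as t → ∞.
Asymptotic: v ~ c₁ sin(πx/2) e^{-λ₁t} with decay rate λ₁ ≈ 1.824.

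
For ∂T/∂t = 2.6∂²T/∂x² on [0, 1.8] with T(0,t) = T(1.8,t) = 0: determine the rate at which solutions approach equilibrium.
Eigenvalues: λₙ = 2.6n²π²/1.8².
First three modes:
  n=1: λ₁ = 2.6π²/1.8² ≈ 7.92
  n=2: λ₂ = 10.4π²/1.8² ≈ 31.68 (4× faster decay)
  n=3: λ₃ = 23.4π²/1.8² ≈ 71.28 (9× faster decay)
As t → ∞, higher modes decay exponentially faster. The n=1 mode dominates: T ~ c₁ sin(πx/1.8) e^{-λ₁t}.
Decay rate: λ₁ = 2.6π²/1.8² ≈ 7.92.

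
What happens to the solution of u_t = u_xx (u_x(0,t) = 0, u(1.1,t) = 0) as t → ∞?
u → 0. Heat escapes through the Dirichlet boundary.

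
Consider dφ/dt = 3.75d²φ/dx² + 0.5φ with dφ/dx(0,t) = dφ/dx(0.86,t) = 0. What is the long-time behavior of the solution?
As t → ∞, φ grows unboundedly. With Neumann BCs the constant mode has diffusion eigenvalue 0, so any r > 0 makes it grow like e^(0.5t); solution grows exponentially.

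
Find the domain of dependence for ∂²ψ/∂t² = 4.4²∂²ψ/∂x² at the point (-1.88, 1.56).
Domain of dependence: [-8.744, 4.984]. Signals travel at speed 4.4, so data within |x - -1.88| ≤ 4.4·1.56 = 6.864 can reach the point.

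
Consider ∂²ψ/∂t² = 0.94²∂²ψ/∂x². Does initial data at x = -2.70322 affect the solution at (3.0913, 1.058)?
No. The domain of dependence is [2.09678, 4.08582], and -2.70322 is outside this interval.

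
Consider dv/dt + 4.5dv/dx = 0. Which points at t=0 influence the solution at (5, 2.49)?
A single point: x = -6.205. The characteristic through (5, 2.49) is x - 4.5t = const, so x = 5 - 4.5·2.49 = -6.205.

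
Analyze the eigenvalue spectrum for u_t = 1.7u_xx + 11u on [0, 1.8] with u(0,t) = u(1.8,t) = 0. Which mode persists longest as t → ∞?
Eigenvalues: λₙ = 1.7n²π²/1.8² - 11.
First three modes:
  n=1: λ₁ = 1.7π²/1.8² - 11 ≈ -5.822
  n=2: λ₂ = 6.8π²/1.8² - 11 ≈ 9.714
  n=3: λ₃ = 15.3π²/1.8² - 11 ≈ 35.606
Since 1.7π²/1.8² ≈ 5.178 < 11, λ₁ < 0.
The n=1 mode grows fastest (−λₙ is largest for n=1) → dominates.
Asymptotic: u ~ c₁ sin(πx/1.8) e^{5.822t} (exponential growth at rate −λ₁ ≈ 5.822).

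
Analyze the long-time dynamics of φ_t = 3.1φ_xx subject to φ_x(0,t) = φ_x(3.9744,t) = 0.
Long-time behavior: φ → constant (steady state). Heat is conserved (no flux at boundaries); solution approaches the spatial average.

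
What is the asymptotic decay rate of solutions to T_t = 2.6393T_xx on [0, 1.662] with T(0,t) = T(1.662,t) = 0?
Eigenvalues: λₙ = 2.6393n²π²/1.662².
First three modes:
  n=1: λ₁ = 2.6393π²/1.662² ≈ 9.43
  n=2: λ₂ = 10.5572π²/1.662² ≈ 37.721 (4× faster decay)
  n=3: λ₃ = 23.7537π²/1.662² ≈ 84.873 (9× faster decay)
As t → ∞, higher modes decay exponentially faster. The n=1 mode dominates: T ~ c₁ sin(πx/1.662) e^{-λ₁t}.
Decay rate: λ₁ = 2.6393π²/1.662² ≈ 9.43.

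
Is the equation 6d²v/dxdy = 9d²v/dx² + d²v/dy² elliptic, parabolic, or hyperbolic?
Rewriting in standard form: -9d²v/dx² + 6d²v/dxdy - d²v/dy² = 0. Computing B² - 4AC with A = -9, B = 6, C = -1: discriminant = 0 (zero). Answer: parabolic.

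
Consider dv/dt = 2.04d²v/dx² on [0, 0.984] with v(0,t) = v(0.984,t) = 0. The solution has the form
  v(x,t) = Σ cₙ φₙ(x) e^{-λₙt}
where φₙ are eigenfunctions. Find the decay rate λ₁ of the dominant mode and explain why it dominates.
Eigenvalues: λₙ = 2.04n²π²/0.984².
First three modes:
  n=1: λ₁ = 2.04π²/0.984² ≈ 20.794
  n=2: λ₂ = 8.16π²/0.984² ≈ 83.176 (4× faster decay)
  n=3: λ₃ = 18.36π²/0.984² ≈ 187.147 (9× faster decay)
As t → ∞, higher modes decay exponentially faster. The n=1 mode dominates: v ~ c₁ sin(πx/0.984) e^{-λ₁t}.
Decay rate: λ₁ = 2.04π²/0.984² ≈ 20.794.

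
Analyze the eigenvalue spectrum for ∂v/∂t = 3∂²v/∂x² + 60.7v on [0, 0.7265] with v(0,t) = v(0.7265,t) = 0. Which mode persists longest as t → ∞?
Eigenvalues: λₙ = 3n²π²/0.7265² - 60.7.
First three modes:
  n=1: λ₁ = 3π²/0.7265² - 60.7 ≈ -4.602
  n=2: λ₂ = 12π²/0.7265² - 60.7 ≈ 163.693
  n=3: λ₃ = 27π²/0.7265² - 60.7 ≈ 444.185
Since 3π²/0.7265² ≈ 56.098 < 60.7, λ₁ < 0.
The n=1 mode grows fastest (−λₙ is largest for n=1) → dominates.
Asymptotic: v ~ c₁ sin(πx/0.7265) e^{4.602t} (exponential growth at rate −λ₁ ≈ 4.602).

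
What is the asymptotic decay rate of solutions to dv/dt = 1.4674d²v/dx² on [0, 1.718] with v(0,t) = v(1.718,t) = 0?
Eigenvalues: λₙ = 1.4674n²π²/1.718².
First three modes:
  n=1: λ₁ = 1.4674π²/1.718² ≈ 4.907
  n=2: λ₂ = 5.8696π²/1.718² ≈ 19.627 (4× faster decay)
  n=3: λ₃ = 13.2066π²/1.718² ≈ 44.162 (9× faster decay)
As t → ∞, higher modes decay exponentially faster. The n=1 mode dominates: v ~ c₁ sin(πx/1.718) e^{-λ₁t}.
Decay rate: λ₁ = 1.4674π²/1.718² ≈ 4.907.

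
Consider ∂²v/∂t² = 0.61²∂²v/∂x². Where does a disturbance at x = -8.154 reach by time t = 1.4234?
Domain of influence: [-9.022274, -7.285726]. Data at x = -8.154 spreads outward at speed 0.61.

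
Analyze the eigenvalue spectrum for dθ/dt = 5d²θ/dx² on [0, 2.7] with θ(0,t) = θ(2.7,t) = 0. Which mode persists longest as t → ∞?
Eigenvalues: λₙ = 5n²π²/2.7².
First three modes:
  n=1: λ₁ = 5π²/2.7² ≈ 6.769
  n=2: λ₂ = 20π²/2.7² ≈ 27.077 (4× faster decay)
  n=3: λ₃ = 45π²/2.7² ≈ 60.923 (9× faster decay)
As t → ∞, higher modes decay exponentially faster. The n=1 mode dominates: θ ~ c₁ sin(πx/2.7) e^{-λ₁t}.
Decay rate: λ₁ = 5π²/2.7² ≈ 6.769.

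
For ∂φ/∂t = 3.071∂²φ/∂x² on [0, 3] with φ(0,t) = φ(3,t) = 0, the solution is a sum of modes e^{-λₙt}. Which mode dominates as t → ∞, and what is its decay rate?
Eigenvalues: λₙ = 3.071n²π²/3².
First three modes:
  n=1: λ₁ = 3.071π²/3² ≈ 3.368
  n=2: λ₂ = 12.284π²/3² ≈ 13.471 (4× faster decay)
  n=3: λ₃ = 27.639π²/3² ≈ 30.31 (9× faster decay)
As t → ∞, higher modes decay exponentially faster. The n=1 mode dominates: φ ~ c₁ sin(πx/3) e^{-λ₁t}.
Decay rate: λ₁ = 3.071π²/3² ≈ 3.368.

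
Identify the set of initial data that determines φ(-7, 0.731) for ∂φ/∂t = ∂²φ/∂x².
The entire real line. The heat equation has infinite propagation speed: any initial disturbance instantly affects all points (though exponentially small far away).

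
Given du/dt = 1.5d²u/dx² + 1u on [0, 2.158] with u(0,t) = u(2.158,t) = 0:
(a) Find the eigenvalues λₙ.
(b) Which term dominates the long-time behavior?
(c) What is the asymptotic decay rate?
Eigenvalues: λₙ = 1.5n²π²/2.158² - 1.
First three modes:
  n=1: λ₁ = 1.5π²/2.158² - 1 ≈ 2.179
  n=2: λ₂ = 6π²/2.158² - 1 ≈ 11.716
  n=3: λ₃ = 13.5π²/2.158² - 1 ≈ 27.611
Since 1.5π²/2.158² ≈ 3.179 > 1, all λₙ > 0.
The n=1 mode decays slowest → dominates as t → ∞.
Asymptotic: u ~ c₁ sin(πx/2.158) e^{-λ₁t} with decay rate λ₁ ≈ 2.179.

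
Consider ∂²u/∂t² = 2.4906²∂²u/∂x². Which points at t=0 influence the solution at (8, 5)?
Domain of dependence: [-4.453, 20.453]. Signals travel at speed 2.4906, so data within |x - 8| ≤ 2.4906·5 = 12.453 can reach the point.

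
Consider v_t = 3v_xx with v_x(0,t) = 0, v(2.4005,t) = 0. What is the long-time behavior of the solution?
As t → ∞, v → 0. Heat escapes through the Dirichlet boundary.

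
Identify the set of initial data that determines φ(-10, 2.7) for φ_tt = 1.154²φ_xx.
Domain of dependence: [-13.1158, -6.8842]. Signals travel at speed 1.154, so data within |x - -10| ≤ 1.154·2.7 = 3.1158 can reach the point.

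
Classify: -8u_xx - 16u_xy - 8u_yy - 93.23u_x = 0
Parabolic (discriminant = 0).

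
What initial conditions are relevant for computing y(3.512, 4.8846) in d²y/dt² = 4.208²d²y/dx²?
Domain of dependence: [-17.0423968, 24.0663968]. Signals travel at speed 4.208, so data within |x - 3.512| ≤ 4.208·4.8846 = 20.5543968 can reach the point.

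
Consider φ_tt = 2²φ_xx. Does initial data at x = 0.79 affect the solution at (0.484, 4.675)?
Yes. The domain of dependence is [-8.866, 9.834], and 0.79 ∈ [-8.866, 9.834].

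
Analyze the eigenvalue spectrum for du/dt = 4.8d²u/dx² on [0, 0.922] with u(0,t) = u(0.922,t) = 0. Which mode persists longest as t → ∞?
Eigenvalues: λₙ = 4.8n²π²/0.922².
First three modes:
  n=1: λ₁ = 4.8π²/0.922² ≈ 55.729
  n=2: λ₂ = 19.2π²/0.922² ≈ 222.915 (4× faster decay)
  n=3: λ₃ = 43.2π²/0.922² ≈ 501.559 (9× faster decay)
As t → ∞, higher modes decay exponentially faster. The n=1 mode dominates: u ~ c₁ sin(πx/0.922) e^{-λ₁t}.
Decay rate: λ₁ = 4.8π²/0.922² ≈ 55.729.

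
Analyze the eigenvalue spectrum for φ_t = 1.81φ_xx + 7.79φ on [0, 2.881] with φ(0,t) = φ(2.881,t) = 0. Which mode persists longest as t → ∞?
Eigenvalues: λₙ = 1.81n²π²/2.881² - 7.79.
First three modes:
  n=1: λ₁ = 1.81π²/2.881² - 7.79 ≈ -5.638
  n=2: λ₂ = 7.24π²/2.881² - 7.79 ≈ 0.819
  n=3: λ₃ = 16.29π²/2.881² - 7.79 ≈ 11.58
Since 1.81π²/2.881² ≈ 2.152 < 7.79, λ₁ < 0.
The n=1 mode grows fastest (−λₙ is largest for n=1) → dominates.
Asymptotic: φ ~ c₁ sin(πx/2.881) e^{5.638t} (exponential growth at rate −λ₁ ≈ 5.638).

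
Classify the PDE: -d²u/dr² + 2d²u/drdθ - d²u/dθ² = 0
A = -1, B = 2, C = -1. Discriminant B² - 4AC = 0. Since 0 = 0, parabolic.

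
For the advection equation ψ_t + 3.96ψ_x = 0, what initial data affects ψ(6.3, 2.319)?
A single point: x = -2.88324. The characteristic through (6.3, 2.319) is x - 3.96t = const, so x = 6.3 - 3.96·2.319 = -2.88324.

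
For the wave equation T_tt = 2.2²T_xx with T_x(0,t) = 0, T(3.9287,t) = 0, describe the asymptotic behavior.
T oscillates (no decay). Energy is conserved; the solution oscillates indefinitely as standing waves.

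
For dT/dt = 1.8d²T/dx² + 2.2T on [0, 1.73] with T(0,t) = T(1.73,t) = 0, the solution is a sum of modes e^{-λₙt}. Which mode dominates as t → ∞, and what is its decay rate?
Eigenvalues: λₙ = 1.8n²π²/1.73² - 2.2.
First three modes:
  n=1: λ₁ = 1.8π²/1.73² - 2.2 ≈ 3.736
  n=2: λ₂ = 7.2π²/1.73² - 2.2 ≈ 21.543
  n=3: λ₃ = 16.2π²/1.73² - 2.2 ≈ 51.222
Since 1.8π²/1.73² ≈ 5.936 > 2.2, all λₙ > 0.
The n=1 mode decays slowest → dominates as t → ∞.
Asymptotic: T ~ c₁ sin(πx/1.73) e^{-λ₁t} with decay rate λ₁ ≈ 3.736.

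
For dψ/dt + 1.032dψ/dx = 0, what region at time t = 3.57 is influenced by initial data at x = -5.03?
At x = -1.34576. The characteristic carries data from (-5.03, 0) to (-1.34576, 3.57).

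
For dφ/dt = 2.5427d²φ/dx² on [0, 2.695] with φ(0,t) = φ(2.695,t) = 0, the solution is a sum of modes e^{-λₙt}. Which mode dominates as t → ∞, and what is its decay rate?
Eigenvalues: λₙ = 2.5427n²π²/2.695².
First three modes:
  n=1: λ₁ = 2.5427π²/2.695² ≈ 3.455
  n=2: λ₂ = 10.1708π²/2.695² ≈ 13.821 (4× faster decay)
  n=3: λ₃ = 22.8843π²/2.695² ≈ 31.097 (9× faster decay)
As t → ∞, higher modes decay exponentially faster. The n=1 mode dominates: φ ~ c₁ sin(πx/2.695) e^{-λ₁t}.
Decay rate: λ₁ = 2.5427π²/2.695² ≈ 3.455.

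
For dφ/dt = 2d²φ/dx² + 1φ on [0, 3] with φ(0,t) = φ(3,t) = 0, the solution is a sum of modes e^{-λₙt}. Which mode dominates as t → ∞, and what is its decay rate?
Eigenvalues: λₙ = 2n²π²/3² - 1.
First three modes:
  n=1: λ₁ = 2π²/3² - 1 ≈ 1.193
  n=2: λ₂ = 8π²/3² - 1 ≈ 7.773
  n=3: λ₃ = 18π²/3² - 1 ≈ 18.739
Since 2π²/3² ≈ 2.193 > 1, all λₙ > 0.
The n=1 mode decays slowest → dominates as t → ∞.
Asymptotic: φ ~ c₁ sin(πx/3) e^{-λ₁t} with decay rate λ₁ ≈ 1.193.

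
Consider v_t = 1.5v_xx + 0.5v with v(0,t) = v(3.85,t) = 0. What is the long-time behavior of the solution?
As t → ∞, v → 0. Diffusion dominates reaction (r=0.5 < κπ²/L²≈1); solution decays.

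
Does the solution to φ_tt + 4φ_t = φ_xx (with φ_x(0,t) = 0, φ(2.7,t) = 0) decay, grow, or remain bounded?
φ → 0. Damping (γ=4) dissipates energy; oscillations decay exponentially.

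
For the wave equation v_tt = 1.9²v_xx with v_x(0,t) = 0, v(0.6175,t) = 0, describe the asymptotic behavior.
v oscillates (no decay). Energy is conserved; the solution oscillates indefinitely as standing waves.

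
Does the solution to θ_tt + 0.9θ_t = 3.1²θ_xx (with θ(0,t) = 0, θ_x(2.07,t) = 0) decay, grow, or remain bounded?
θ → 0. Damping (γ=0.9) dissipates energy; oscillations decay exponentially.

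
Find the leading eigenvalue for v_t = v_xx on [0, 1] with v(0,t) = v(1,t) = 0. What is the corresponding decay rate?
Eigenvalues: λₙ = n²π².
First three modes:
  n=1: λ₁ = π² ≈ 9.87
  n=2: λ₂ = 4π² ≈ 39.478 (4× faster decay)
  n=3: λ₃ = 9π² ≈ 88.826 (9× faster decay)
As t → ∞, higher modes decay exponentially faster. The n=1 mode dominates: v ~ c₁ sin(πx) e^{-λ₁t}.
Decay rate: λ₁ = π² ≈ 9.87.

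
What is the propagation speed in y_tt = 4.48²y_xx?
Speed = 4.48. Information travels along characteristics x = x₀ ± 4.48t.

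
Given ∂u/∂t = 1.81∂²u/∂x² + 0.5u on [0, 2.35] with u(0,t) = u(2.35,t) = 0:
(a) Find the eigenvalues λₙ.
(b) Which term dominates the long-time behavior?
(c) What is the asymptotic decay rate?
Eigenvalues: λₙ = 1.81n²π²/2.35² - 0.5.
First three modes:
  n=1: λ₁ = 1.81π²/2.35² - 0.5 ≈ 2.735
  n=2: λ₂ = 7.24π²/2.35² - 0.5 ≈ 12.439
  n=3: λ₃ = 16.29π²/2.35² - 0.5 ≈ 28.613
Since 1.81π²/2.35² ≈ 3.235 > 0.5, all λₙ > 0.
The n=1 mode decays slowest → dominates as t → ∞.
Asymptotic: u ~ c₁ sin(πx/2.35) e^{-λ₁t} with decay rate λ₁ ≈ 2.735.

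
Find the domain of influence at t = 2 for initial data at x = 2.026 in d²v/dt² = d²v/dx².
Domain of influence: [0.026, 4.026]. Data at x = 2.026 spreads outward at speed 1.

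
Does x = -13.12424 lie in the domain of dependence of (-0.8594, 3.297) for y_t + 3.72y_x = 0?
Yes. The characteristic through (-0.8594, 3.297) passes through x = -13.12424.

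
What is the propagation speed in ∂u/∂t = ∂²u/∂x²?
Infinite. The heat equation is parabolic, not hyperbolic, so disturbances propagate instantly.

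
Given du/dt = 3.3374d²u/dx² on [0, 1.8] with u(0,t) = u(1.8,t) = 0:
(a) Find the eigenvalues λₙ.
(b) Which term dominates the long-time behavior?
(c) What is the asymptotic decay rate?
Eigenvalues: λₙ = 3.3374n²π²/1.8².
First three modes:
  n=1: λ₁ = 3.3374π²/1.8² ≈ 10.166
  n=2: λ₂ = 13.3496π²/1.8² ≈ 40.665 (4× faster decay)
  n=3: λ₃ = 30.0366π²/1.8² ≈ 91.497 (9× faster decay)
As t → ∞, higher modes decay exponentially faster. The n=1 mode dominates: u ~ c₁ sin(πx/1.8) e^{-λ₁t}.
Decay rate: λ₁ = 3.3374π²/1.8² ≈ 10.166.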